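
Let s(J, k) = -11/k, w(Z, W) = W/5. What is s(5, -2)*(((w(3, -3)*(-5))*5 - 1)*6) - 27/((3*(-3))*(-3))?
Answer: 461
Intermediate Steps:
w(Z, W) = W/5 (w(Z, W) = W*(1/5) = W/5)
s(5, -2)*(((w(3, -3)*(-5))*5 - 1)*6) - 27/((3*(-3))*(-3)) = (-11/(-2))*(((((1/5)*(-3))*(-5))*5 - 1)*6) - 27/((3*(-3))*(-3)) = (-11*(-1/2))*((-3/5*(-5)*5 - 1)*6) - 27/((-9*(-3))) = 11*((3*5 - 1)*6)/2 - 27/27 = 11*((15 - 1)*6)/2 - 27*1/27 = 11*(14*6)/2 - 1 = (11/2)*84 - 1 = 462 - 1 = 461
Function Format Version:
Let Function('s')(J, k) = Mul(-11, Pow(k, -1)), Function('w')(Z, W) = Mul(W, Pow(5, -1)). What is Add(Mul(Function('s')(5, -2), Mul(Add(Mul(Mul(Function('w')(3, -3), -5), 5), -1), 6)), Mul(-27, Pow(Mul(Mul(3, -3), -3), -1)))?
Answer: 461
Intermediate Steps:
Function('w')(Z, W) = Mul(Rational(1, 5), W) (Function('w')(Z, W) = Mul(W, Rational(1, 5)) = Mul(Rational(1, 5), W))
Add(Mul(Function('s')(5, -2), Mul(Add(Mul(Mul(Function('w')(3, -3), -5), 5), -1), 6)), Mul(-27, Pow(Mul(Mul(3, -3), -3), -1))) = Add(Mul(Mul(-11, Pow(-2, -1)), Mul(Add(Mul(Mul(Mul(Rational(1, 5), -3), -5), 5), -1), 6)), Mul(-27, Pow(Mul(Mul(3, -3), -3), -1))) = Add(Mul(Mul(-11, Rational(-1, 2)), Mul(Add(Mul(Mul(Rational(-3, 5), -5), 5), -1), 6)), Mul(-27, Pow(Mul(-9, -3), -1))) = Add(Mul(Rational(11, 2), Mul(Add(Mul(3, 5), -1), 6)), Mul(-27, Pow(27, -1))) = Add(Mul(Rational(11, 2), Mul(Add(15, -1), 6)), Mul(-27, Rational(1, 27))) = Add(Mul(Rational(11, 2), Mul(14, 6)), -1) = Add(Mul(Rational(11, 2), 84), -1) = Add(462, -1) = 461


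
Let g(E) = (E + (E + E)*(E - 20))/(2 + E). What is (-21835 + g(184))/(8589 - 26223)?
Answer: 2000387/1639962 ≈ 1.2198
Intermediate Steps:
g(E) = (E + 2*E*(-20 + E))/(2 + E) (g(E) = (E + (2*E)*(-20 + E))/(2 + E) = (E + 2*E*(-20 + E))/(2 + E))
(-21835 + g(184))/(8589 - 26223) = (-21835 + 184*(-39 + 2*184)/(2 + 184))/(8589 - 26223) = (-21835 + 184*(-39 + 368)/186)/(-17634) = (-21835 + 184*(1/186)*329)*(-1/17634) = (-21835 + 30268/93)*(-1/17634) = -2000387/93*(-1/17634) = 2000387/1639962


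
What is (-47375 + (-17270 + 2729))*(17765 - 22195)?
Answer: 274287880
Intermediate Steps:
(-47375 + (-17270 + 2729))*(17765 - 22195) = (-47375 - 14541)*(-4430) = -61916*(-4430) = 274287880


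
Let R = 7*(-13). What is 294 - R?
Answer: 385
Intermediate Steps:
R = -91
294 - R = 294 - 1*(-91) = 294 + 91 = 385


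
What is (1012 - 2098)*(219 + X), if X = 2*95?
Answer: -444174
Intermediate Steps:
X = 190
(1012 - 2098)*(219 + X) = (1012 - 2098)*(219 + 190) = -1086*409 = -444174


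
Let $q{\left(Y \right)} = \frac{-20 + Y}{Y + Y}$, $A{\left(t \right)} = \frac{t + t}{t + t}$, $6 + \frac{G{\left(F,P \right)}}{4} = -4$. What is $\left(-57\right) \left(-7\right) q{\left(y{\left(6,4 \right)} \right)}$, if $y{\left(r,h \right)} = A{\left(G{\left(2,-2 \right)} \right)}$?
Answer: $- \frac{7581}{2} \approx -3790.5$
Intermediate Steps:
$G{\left(F,P \right)} = -40$ ($G{\left(F,P \right)} = -24 + 4 \left(-4\right) = -24 - 16 = -40$)
$A{\left(t \right)} = 1$ ($A{\left(t \right)} = \frac{2 t}{2 t} = 2 t \frac{1}{2 t} = 1$)
$y{\left(r,h \right)} = 1$
$q{\left(Y \right)} = \frac{-20 + Y}{2 Y}$
$\left(-57\right) \left(-7\right) q{\left(y{\left(6,4 \right)} \right)} = \left(-57\right) \left(-7\right) \frac{-20 + 1}{2 \cdot 1} = 399 \cdot \frac{1}{2} \cdot 1 \left(-19\right) = 399 \left(- \frac{19}{2}\right) = - \frac{7581}{2}$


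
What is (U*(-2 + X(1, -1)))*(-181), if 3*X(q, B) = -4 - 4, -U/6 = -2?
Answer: 10136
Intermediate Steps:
U = 12 (U = -6*(-2) = 12)
X(q, B) = -8/3 (X(q, B) = (-4 - 4)/3 = (⅓)*(-8) = -8/3)
(U*(-2 + X(1, -1)))*(-181) = (12*(-2 - 8/3))*(-181) = (12*(-14/3))*(-181) = -56*(-181) = 10136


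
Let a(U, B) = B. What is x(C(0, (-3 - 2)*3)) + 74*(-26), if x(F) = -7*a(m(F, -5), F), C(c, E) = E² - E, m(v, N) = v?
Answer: -3604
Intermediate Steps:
x(F) = -7*F
x(C(0, (-3 - 2)*3)) + 74*(-26) = -7*(-3 - 2)*3*(-1 + (-3 - 2)*3) + 74*(-26) = -7*(-5*3)*(-1 - 5*3) - 1924 = -(-105)*(-1 - 15) - 1924 = -(-105)*(-16) - 1924 = -7*240 - 1924 = -1680 - 1924 = -3604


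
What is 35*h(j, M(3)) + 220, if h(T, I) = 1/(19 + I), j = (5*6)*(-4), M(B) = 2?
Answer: 665/3 ≈ 221.67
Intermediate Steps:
j = -120 (j = 30*(-4) = -120)
35*h(j, M(3)) + 220 = 35/(19 + 2) + 220 = 35/21 + 220 = 35*(1/21) + 220 = 5/3 + 220 = 665/3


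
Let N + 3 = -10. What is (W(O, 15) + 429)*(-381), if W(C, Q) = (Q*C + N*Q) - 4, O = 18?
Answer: -190500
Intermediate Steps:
N = -13 (N = -3 - 10 = -13)
W(C, Q) = -4 - 13*Q + C*Q (W(C, Q) = (Q*C - 13*Q) - 4 = (C*Q - 13*Q) - 4 = (-13*Q + C*Q) - 4 = -4 - 13*Q + C*Q)
(W(O, 15) + 429)*(-381) = ((-4 - 13*15 + 18*15) + 429)*(-381) = ((-4 - 195 + 270) + 429)*(-381) = (71 + 429)*(-381) = 500*(-381) = -190500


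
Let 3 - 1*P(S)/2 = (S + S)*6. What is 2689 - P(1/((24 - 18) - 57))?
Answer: 45603/17 ≈ 2682.5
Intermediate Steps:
P(S) = 6 - 24*S (P(S) = 6 - 2*(S + S)*6 = 6 - 2*2*S*6 = 6 - 24*S)
2689 - P(1/((24 - 18) - 57)) = 2689 - (6 - 24/((24 - 18) - 57)) = 2689 - (6 - 24/(6 - 57)) = 2689 - (6 - 24/(-51)) = 2689 - (6 - 24*(-1/51)) = 2689 - (6 + 8/17) = 2689 - 1*110/17 = 2689 - 110/17 = 45603/17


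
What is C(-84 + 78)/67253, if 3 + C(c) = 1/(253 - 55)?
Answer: -593/13316094 ≈ -4.4533e-5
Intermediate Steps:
C(c) = -593/198 (C(c) = -3 + 1/(253 - 55) = -3 + 1/198 = -593/198)
C(-84 + 78)/67253 = -593/198/67253 = -593/198*1/67253 = -593/13316094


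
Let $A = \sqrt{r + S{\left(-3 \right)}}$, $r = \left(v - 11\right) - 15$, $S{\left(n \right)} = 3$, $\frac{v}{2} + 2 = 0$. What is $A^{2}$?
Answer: $-27$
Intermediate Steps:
$v = -4$ ($v = -4 + 2 \cdot 0 = -4 + 0 = -4$)
$r = -30$ ($r = \left(-4 - 11\right) - 15 = -15 - 15 = -30$)
$A = 3 i \sqrt{3}$ ($A = \sqrt{-30 + 3} = \sqrt{-27} = 3 i \sqrt{3} \approx 5.1962 i$)
$A^{2} = \left(3 i \sqrt{3}\right)^{2} = -27$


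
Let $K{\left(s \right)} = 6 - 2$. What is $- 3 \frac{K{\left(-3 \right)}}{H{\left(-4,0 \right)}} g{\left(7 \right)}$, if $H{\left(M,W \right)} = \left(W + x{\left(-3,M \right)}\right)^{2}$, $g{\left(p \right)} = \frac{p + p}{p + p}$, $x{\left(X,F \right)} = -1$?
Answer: $-12$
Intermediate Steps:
$K{\left(s \right)} = 4$ ($K{\left(s \right)} = 6 - 2 = 4$)
$g{\left(p \right)} = 1$ ($g{\left(p \right)} = \frac{2 p}{2 p} = 2 p \frac{1}{2 p} = 1$)
$H{\left(M,W \right)} = \left(-1 + W\right)^{2}$ ($H{\left(M,W \right)} = \left(W - 1\right)^{2} = \left(-1 + W\right)^{2}$)
$- 3 \frac{K{\left(-3 \right)}}{H{\left(-4,0 \right)}} g{\left(7 \right)} = - 3 \frac{4}{\left(-1 + 0\right)^{2}} \cdot 1 = - 3 \frac{4}{\left(-1\right)^{2}} \cdot 1 = - 3 \cdot \frac{4}{1} \cdot 1 = - 3 \cdot 4 \cdot 1 \cdot 1 = \left(-3\right) 4 \cdot 1 = \left(-12\right) 1 = -12$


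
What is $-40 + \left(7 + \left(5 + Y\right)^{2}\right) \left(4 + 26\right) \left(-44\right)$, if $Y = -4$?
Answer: $-10600$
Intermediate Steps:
$-40 + \left(7 + \left(5 + Y\right)^{2}\right) \left(4 + 26\right) \left(-44\right) = -40 + \left(7 + \left(5 - 4\right)^{2}\right) \left(4 + 26\right) \left(-44\right) = -40 + \left(7 + 1^{2}\right) 30 \left(-44\right) = -40 + \left(7 + 1\right) 30 \left(-44\right) = -40 + 8 \cdot 30 \left(-44\right) = -40 + 240 \left(-44\right) = -40 - 10560 = -10600$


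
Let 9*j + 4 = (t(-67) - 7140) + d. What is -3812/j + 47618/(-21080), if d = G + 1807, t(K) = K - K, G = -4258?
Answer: 26631793/20226260 ≈ 1.3167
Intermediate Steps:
t(K) = 0
d = -2451 (d = -4258 + 1807 = -2451)
j = -9595/9 (j = -4/9 + ((0 - 7140) - 2451)/9 = -4/9 + (-7140 - 2451)/9 = -4/9 + (⅑)*(-9591) = -4/9 - 3197/3 = -9595/9 ≈ -1066.1)
-3812/j + 47618/(-21080) = -3812/(-9595/9) + 47618/(-21080) = -3812*(-9/9595) + 47618*(-1/21080) = 34308/9595 - 23809/10540 = 26631793/20226260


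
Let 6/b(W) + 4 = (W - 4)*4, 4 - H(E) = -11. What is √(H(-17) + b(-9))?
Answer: √2919/14 ≈ 3.8591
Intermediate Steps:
H(E) = 15 (H(E) = 4 - 1*(-11) = 4 + 11 = 15)
b(W) = 6/(-20 + 4*W) (b(W) = 6/(-4 + (W - 4)*4) = 6/(-4 + (-4 + W)*4) = 6/(-4 + (-16 + 4*W)) = 6/(-20 + 4*W))
√(H(-17) + b(-9)) = √(15 + 3/(2*(-5 - 9))) = √(15 + (3/2)/(-14)) = √(15 + (3/2)*(-1/14)) = √(15 - 3/28) = √(417/28) = √2919/14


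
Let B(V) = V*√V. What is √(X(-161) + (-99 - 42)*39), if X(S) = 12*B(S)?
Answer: √(-5499 - 1932*I*√161) ≈ 99.057 - 123.74*I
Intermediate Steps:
B(V) = V^(3/2)
X(S) = 12*S^(3/2)
√(X(-161) + (-99 - 42)*39) = √(12*(-161)^(3/2) + (-99 - 42)*39) = √(12*(-161*I*√161) - 141*39) = √(-1932*I*√161 - 5499) = √(-5499 - 1932*I*√161)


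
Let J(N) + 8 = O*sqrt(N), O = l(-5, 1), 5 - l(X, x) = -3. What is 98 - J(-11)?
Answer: 106 - 8*I*sqrt(11) ≈ 106.0 - 26.533*I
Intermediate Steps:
l(X, x) = 8 (l(X, x) = 5 - 1*(-3) = 5 + 3 = 8)
O = 8
J(N) = -8 + 8*sqrt(N)
98 - J(-11) = 98 - (-8 + 8*sqrt(-11)) = 98 - (-8 + 8*(I*sqrt(11))) = 98 - (-8 + 8*I*sqrt(11)) = 98 + (8 - 8*I*sqrt(11)) = 106 - 8*I*sqrt(11)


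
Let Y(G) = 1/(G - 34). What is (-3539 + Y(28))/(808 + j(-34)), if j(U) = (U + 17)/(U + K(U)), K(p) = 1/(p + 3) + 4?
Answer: -3953957/903330 ≈ -4.3771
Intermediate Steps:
K(p) = 4 + 1/(3 + p) (K(p) = 1/(3 + p) + 4 = 4 + 1/(3 + p))
Y(G) = 1/(-34 + G)
j(U) = (17 + U)/(U + (13 + 4*U)/(3 + U)) (j(U) = (U + 17)/(U + (13 + 4*U)/(3 + U)) = (17 + U)/(U + (13 + 4*U)/(3 + U)))
(-3539 + Y(28))/(808 + j(-34)) = (-3539 + 1/(-34 + 28))/(808 + (3 - 34)*(17 - 34)/(13 + 4*(-34) - 34*(3 - 34))) = (-3539 + 1/(-6))/(808 - 31*(-17)/(13 - 136 - 34*(-31))) = (-3539 - 1/6)/(808 - 31*(-17)/(13 - 136 + 1054)) = -21235/(6*(808 - 31*(-17)/931)) = -21235/(6*(808 + (1/931)*(-31)*(-17))) = -21235/(6*(808 + 527/931)) = -21235/(6*752775/931) = -21235/6*931/752775 = -3953957/903330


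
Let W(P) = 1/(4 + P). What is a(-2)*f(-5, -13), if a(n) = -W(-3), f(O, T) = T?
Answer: 13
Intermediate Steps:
a(n) = -1 (a(n) = -1/(4 - 3) = -1/1 = -1*1 = -1)
a(-2)*f(-5, -13) = -1*(-13) = 13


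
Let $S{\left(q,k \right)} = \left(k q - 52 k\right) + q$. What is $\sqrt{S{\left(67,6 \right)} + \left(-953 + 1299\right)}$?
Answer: $\sqrt{503} \approx 22.428$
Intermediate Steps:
$S{\left(q,k \right)} = q - 52 k + k q$ ($S{\left(q,k \right)} = \left(- 52 k + k q\right) + q = q - 52 k + k q$)
$\sqrt{S{\left(67,6 \right)} + \left(-953 + 1299\right)} = \sqrt{\left(67 - 312 + 6 \cdot 67\right) + \left(-953 + 1299\right)} = \sqrt{\left(67 - 312 + 402\right) + 346} = \sqrt{157 + 346} = \sqrt{503}$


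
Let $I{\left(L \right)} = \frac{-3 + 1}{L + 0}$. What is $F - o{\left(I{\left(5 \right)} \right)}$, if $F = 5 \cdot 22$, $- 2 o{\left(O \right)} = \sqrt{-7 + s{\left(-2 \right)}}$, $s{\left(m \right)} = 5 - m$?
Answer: $110$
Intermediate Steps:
$I{\left(L \right)} = - \frac{2}{L}$
$o{\left(O \right)} = 0$ ($o{\left(O \right)} = - \frac{\sqrt{-7 + \left(5 - -2\right)}}{2} = - \frac{\sqrt{-7 + \left(5 + 2\right)}}{2} = - \frac{\sqrt{-7 + 7}}{2} = - \frac{\sqrt{0}}{2} = \left(- \frac{1}{2}\right) 0 = 0$)
$F = 110$
$F - o{\left(I{\left(5 \right)} \right)} = 110 - 0 = 110 + 0 = 110$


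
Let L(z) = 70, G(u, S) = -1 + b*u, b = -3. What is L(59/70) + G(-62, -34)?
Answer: 255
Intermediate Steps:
G(u, S) = -1 - 3*u
L(59/70) + G(-62, -34) = 70 + (-1 - 3*(-62)) = 70 + (-1 + 186) = 70 + 185 = 255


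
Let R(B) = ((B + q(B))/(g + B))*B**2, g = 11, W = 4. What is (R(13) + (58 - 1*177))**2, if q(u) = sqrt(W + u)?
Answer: 51101/32 - 111371*sqrt(17)/288 ≈ 2.4813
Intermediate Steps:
q(u) = sqrt(4 + u)
R(B) = B**2*(B + sqrt(4 + B))/(11 + B) (R(B) = ((B + sqrt(4 + B))/(11 + B))*B**2 = B**2*(B + sqrt(4 + B))/(11 + B))
(R(13) + (58 - 1*177))**2 = (13**2*(13 + sqrt(4 + 13))/(11 + 13) + (58 - 1*177))**2 = (169*(13 + sqrt(17))/24 + (58 - 177))**2 = (169*(1/24)*(13 + sqrt(17)) - 119)**2 = ((2197/24 + 169*sqrt(17)/24) - 119)**2 = (-659/24 + 169*sqrt(17)/24)**2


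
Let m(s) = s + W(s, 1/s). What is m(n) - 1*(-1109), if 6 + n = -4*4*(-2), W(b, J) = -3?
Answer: 1132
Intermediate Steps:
n = 26 (n = -6 - 4*4*(-2) = -6 - 16*(-2) = -6 + 32 = 26)
m(s) = -3 + s (m(s) = s - 3 = -3 + s)
m(n) - 1*(-1109) = (-3 + 26) - 1*(-1109) = 23 + 1109 = 1132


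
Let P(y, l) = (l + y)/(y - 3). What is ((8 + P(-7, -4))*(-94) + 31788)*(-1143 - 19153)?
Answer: -3139040248/5 ≈ -6.2781e+8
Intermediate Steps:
P(y, l) = (l + y)/(-3 + y)
((8 + P(-7, -4))*(-94) + 31788)*(-1143 - 19153) = ((8 + (-4 - 7)/(-3 - 7))*(-94) + 31788)*(-1143 - 19153) = ((8 - 11/(-10))*(-94) + 31788)*(-20296) = ((8 - ⅒*(-11))*(-94) + 31788)*(-20296) = ((8 + 11/10)*(-94) + 31788)*(-20296) = ((91/10)*(-94) + 31788)*(-20296) = (-4277/5 + 31788)*(-20296) = (154663/5)*(-20296) = -3139040248/5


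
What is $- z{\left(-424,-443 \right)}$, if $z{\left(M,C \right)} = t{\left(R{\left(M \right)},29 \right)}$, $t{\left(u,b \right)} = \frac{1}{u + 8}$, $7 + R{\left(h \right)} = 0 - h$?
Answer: $- \frac{1}{425} \approx -0.0023529$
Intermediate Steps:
$R{\left(h \right)} = -7 - h$ ($R{\left(h \right)} = -7 + \left(0 - h\right) = -7 - h$)
$t{\left(u,b \right)} = \frac{1}{8 + u}$
$z{\left(M,C \right)} = \frac{1}{1 - M}$ ($z{\left(M,C \right)} = \frac{1}{8 - \left(7 + M\right)} = \frac{1}{1 - M}$)
$- z{\left(-424,-443 \right)} = - \frac{-1}{-1 - 424} = - \frac{-1}{-425} = - \frac{\left(-1\right) \left(-1\right)}{425} = \left(-1\right) \frac{1}{425} = - \frac{1}{425}$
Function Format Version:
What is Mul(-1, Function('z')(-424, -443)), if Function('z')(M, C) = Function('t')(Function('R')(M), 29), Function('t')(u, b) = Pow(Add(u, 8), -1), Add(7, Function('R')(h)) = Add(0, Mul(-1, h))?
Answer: Rational(-1, 425) ≈ -0.0023529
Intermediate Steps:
Function('R')(h) = Add(-7, Mul(-1, h)) (Function('R')(h) = Add(-7, Add(0, Mul(-1, h))) = Add(-7, Mul(-1, h)))
Function('t')(u, b) = Pow(Add(8, u), -1)
Function('z')(M, C) = Pow(Add(1, Mul(-1, M)), -1) (Function('z')(M, C) = Pow(Add(8, Add(-7, Mul(-1, M))), -1) = Pow(Add(1, Mul(-1, M)), -1))
Mul(-1, Function('z')(-424, -443)) = Mul(-1, Mul(-1, Pow(Add(-1, -424), -1))) = Mul(-1, Mul(-1, Pow(-425, -1))) = Mul(-1, Mul(-1, Rational(-1, 425))) = Mul(-1, Rational(1, 425)) = Rational(-1, 425)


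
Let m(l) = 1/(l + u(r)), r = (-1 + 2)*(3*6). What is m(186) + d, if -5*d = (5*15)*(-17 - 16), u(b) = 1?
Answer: 92566/187 ≈ 495.01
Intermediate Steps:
r = 18 (r = 1*18 = 18)
m(l) = 1/(1 + l) (m(l) = 1/(l + 1) = 1/(1 + l))
d = 495 (d = -5*15*(-17 - 16)/5 = -15*(-33) = -⅕*(-2475) = 495)
m(186) + d = 1/(1 + 186) + 495 = 1/187 + 495 = 92566/187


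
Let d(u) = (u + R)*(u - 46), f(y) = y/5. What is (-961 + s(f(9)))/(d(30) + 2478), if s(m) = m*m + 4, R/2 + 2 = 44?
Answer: -3974/2725 ≈ -1.4583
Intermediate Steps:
R = 84 (R = -4 + 2*44 = -4 + 88 = 84)
f(y) = y/5 (f(y) = y*(⅕) = y/5)
s(m) = 4 + m² (s(m) = m² + 4 = 4 + m²)
d(u) = (-46 + u)*(84 + u) (d(u) = (u + 84)*(u - 46) = (84 + u)*(-46 + u) = (-46 + u)*(84 + u))
(-961 + s(f(9)))/(d(30) + 2478) = (-961 + (4 + ((⅕)*9)²))/((-3864 + 30² + 38*30) + 2478) = (-961 + (4 + (9/5)²))/((-3864 + 900 + 1140) + 2478) = (-961 + (4 + 81/25))/(-1824 + 2478) = (-961 + 181/25)/654 = -23844/25*1/654 = -3974/2725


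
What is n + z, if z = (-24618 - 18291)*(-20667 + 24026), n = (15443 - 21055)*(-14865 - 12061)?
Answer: 6977381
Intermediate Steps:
n = 151108712 (n = -5612*(-26926) = 151108712)
z = -144131331 (z = -42909*3359 = -144131331)
n + z = 151108712 - 144131331 = 6977381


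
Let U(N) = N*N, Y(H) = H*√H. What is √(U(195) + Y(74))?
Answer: √(38025 + 74*√74) ≈ 196.63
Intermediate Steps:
Y(H) = H^(3/2)
U(N) = N²
√(U(195) + Y(74)) = √(195² + 74^(3/2)) = √(38025 + 74*√74)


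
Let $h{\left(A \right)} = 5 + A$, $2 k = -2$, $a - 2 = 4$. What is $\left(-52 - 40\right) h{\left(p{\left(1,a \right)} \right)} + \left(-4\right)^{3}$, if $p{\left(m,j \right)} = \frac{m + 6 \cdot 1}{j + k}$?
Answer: $- \frac{3264}{5} \approx -652.8$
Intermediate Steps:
$a = 6$ ($a = 2 + 4 = 6$)
$k = -1$ ($k = \frac{1}{2} \left(-2\right) = -1$)
$p{\left(m,j \right)} = \frac{6 + m}{-1 + j}$ ($p{\left(m,j \right)} = \frac{m + 6 \cdot 1}{j - 1} = \frac{m + 6}{-1 + j} = \frac{6 + m}{-1 + j}$)
$\left(-52 - 40\right) h{\left(p{\left(1,a \right)} \right)} + \left(-4\right)^{3} = \left(-52 - 40\right) \left(5 + \frac{6 + 1}{-1 + 6}\right) + \left(-4\right)^{3} = \left(-52 - 40\right) \left(5 + \frac{1}{5} \cdot 7\right) - 64 = - 92 \left(5 + \frac{1}{5} \cdot 7\right) - 64 = - 92 \left(5 + \frac{7}{5}\right) - 64 = \left(-92\right) \frac{32}{5} - 64 = - \frac{2944}{5} - 64 = - \frac{3264}{5}$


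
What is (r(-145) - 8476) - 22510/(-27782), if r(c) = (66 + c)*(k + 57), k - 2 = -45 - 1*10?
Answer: -122118417/13891 ≈ -8791.2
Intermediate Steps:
k = -53 (k = 2 + (-45 - 1*10) = 2 + (-45 - 10) = 2 - 55 = -53)
r(c) = 264 + 4*c (r(c) = (66 + c)*(-53 + 57) = (66 + c)*4 = 264 + 4*c)
(r(-145) - 8476) - 22510/(-27782) = ((264 + 4*(-145)) - 8476) - 22510/(-27782) = ((264 - 580) - 8476) - 22510*(-1/27782) = (-316 - 8476) + 11255/13891 = -8792 + 11255/13891 = -122118417/13891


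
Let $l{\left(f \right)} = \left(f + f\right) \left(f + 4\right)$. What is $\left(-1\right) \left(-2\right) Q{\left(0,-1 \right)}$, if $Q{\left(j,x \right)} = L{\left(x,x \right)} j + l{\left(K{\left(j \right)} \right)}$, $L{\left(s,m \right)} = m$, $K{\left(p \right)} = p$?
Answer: $0$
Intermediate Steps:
$l{\left(f \right)} = 2 f \left(4 + f\right)$
$Q{\left(j,x \right)} = j x + 2 j \left(4 + j\right)$ ($Q{\left(j,x \right)} = x j + 2 j \left(4 + j\right) = j x + 2 j \left(4 + j\right)$)
$\left(-1\right) \left(-2\right) Q{\left(0,-1 \right)} = \left(-1\right) \left(-2\right) 0 \left(8 - 1 + 2 \cdot 0\right) = 2 \cdot 0 \left(8 - 1 + 0\right) = 2 \cdot 0 \cdot 7 = 2 \cdot 0 = 0$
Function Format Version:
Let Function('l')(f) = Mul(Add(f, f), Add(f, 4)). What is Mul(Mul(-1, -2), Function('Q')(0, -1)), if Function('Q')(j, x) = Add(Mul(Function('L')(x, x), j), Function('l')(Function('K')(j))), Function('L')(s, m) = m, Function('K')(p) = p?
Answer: 0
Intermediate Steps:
Function('l')(f) = Mul(2, f, Add(4, f)) (Function('l')(f) = Mul(Mul(2, f), Add(4, f)) = Mul(2, f, Add(4, f)))
Function('Q')(j, x) = Add(Mul(j, x), Mul(2, j, Add(4, j))) (Function('Q')(j, x) = Add(Mul(x, j), Mul(2, j, Add(4, j))) = Add(Mul(j, x), Mul(2, j, Add(4, j))))
Mul(Mul(-1, -2), Function('Q')(0, -1)) = Mul(Mul(-1, -2), Mul(0, Add(8, -1, Mul(2, 0)))) = Mul(2, Mul(0, Add(8, -1, 0))) = Mul(2, Mul(0, 7)) = Mul(2, 0) = 0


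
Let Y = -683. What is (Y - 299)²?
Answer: 964324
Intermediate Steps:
(Y - 299)² = (-683 - 299)² = (-982)² = 964324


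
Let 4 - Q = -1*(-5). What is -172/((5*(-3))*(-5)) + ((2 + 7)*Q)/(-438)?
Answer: -24887/10950 ≈ -2.2728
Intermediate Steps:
Q = -1 (Q = 4 - (-1)*(-5) = 4 - 1*5 = 4 - 5 = -1)
-172/((5*(-3))*(-5)) + ((2 + 7)*Q)/(-438) = -172/((5*(-3))*(-5)) + ((2 + 7)*(-1))/(-438) = -172/((-15*(-5))) + (9*(-1))*(-1/438) = -172/75 - 9*(-1/438) = -172*1/75 + 3/146 = -172/75 + 3/146 = -24887/10950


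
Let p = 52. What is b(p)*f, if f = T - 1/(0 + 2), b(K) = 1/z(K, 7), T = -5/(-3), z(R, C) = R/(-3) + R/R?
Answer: -1/14 ≈ -0.071429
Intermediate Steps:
z(R, C) = 1 - R/3 (z(R, C) = R*(-1/3) + 1 = -R/3 + 1 = 1 - R/3)
T = 5/3 (T = -5*(-1/3) = 5/3 ≈ 1.6667)
b(K) = 1/(1 - K/3)
f = 7/6 (f = 5/3 - 1/(0 + 2) = 5/3 - 1/2 = 7/6 ≈ 1.1667)
b(p)*f = -3/(-3 + 52)*(7/6) = -3/49*(7/6) = -3*1/49*(7/6) = -3/49*7/6 = -1/14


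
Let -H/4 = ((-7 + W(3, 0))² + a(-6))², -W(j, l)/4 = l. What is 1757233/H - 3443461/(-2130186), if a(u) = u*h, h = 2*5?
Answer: -1870783250107/515505012 ≈ -3629.0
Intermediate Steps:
h = 10
a(u) = 10*u (a(u) = u*10 = 10*u)
W(j, l) = -4*l
H = -484 (H = -4*((-7 - 4*0)² + 10*(-6))² = -4*((-7 + 0)² - 60)² = -4*((-7)² - 60)² = -4*(49 - 60)² = -4*(-11)² = -4*121 = -484)
1757233/H - 3443461/(-2130186) = 1757233/(-484) - 3443461/(-2130186) = 1757233*(-1/484) - 3443461*(-1/2130186) = -1757233/484 + 3443461/2130186 = -1870783250107/515505012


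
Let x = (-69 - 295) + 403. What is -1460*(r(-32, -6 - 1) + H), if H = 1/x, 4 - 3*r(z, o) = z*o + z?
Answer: 3566780/39 ≈ 91456.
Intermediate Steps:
r(z, o) = 4/3 - z/3 - o*z/3 (r(z, o) = 4/3 - (z*o + z)/3 = 4/3 - (o*z + z)/3 = 4/3 - (z + o*z)/3 = 4/3 + (-z/3 - o*z/3) = 4/3 - z/3 - o*z/3)
x = 39 (x = -364 + 403 = 39)
H = 1/39 ≈ 0.025641
-1460*(r(-32, -6 - 1) + H) = -1460*((4/3 - ⅓*(-32) - ⅓*(-6 - 1)*(-32)) + 1/39) = -1460*((4/3 + 32/3 - ⅓*(-7)*(-32)) + 1/39) = -1460*((4/3 + 32/3 - 224/3) + 1/39) = -1460*(-188/3 + 1/39) = -1460*(-2443/39) = 3566780/39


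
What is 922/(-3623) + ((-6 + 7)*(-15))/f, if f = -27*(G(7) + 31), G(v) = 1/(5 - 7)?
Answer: -469948/1989027 ≈ -0.23627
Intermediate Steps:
G(v) = -½ (G(v) = 1/(-2) = -½)
f = -1647/2 (f = -27*(-½ + 31) = -27*61/2 = -1647/2 ≈ -823.50)
922/(-3623) + ((-6 + 7)*(-15))/f = 922/(-3623) + ((-6 + 7)*(-15))/(-1647/2) = 922*(-1/3623) + (1*(-15))*(-2/1647) = -922/3623 - 15*(-2/1647) = -922/3623 + 10/549 = -469948/1989027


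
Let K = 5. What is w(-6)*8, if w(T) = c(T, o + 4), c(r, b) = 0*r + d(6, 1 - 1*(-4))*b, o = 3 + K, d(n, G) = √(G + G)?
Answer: 96*√10 ≈ 303.58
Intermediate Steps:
d(n, G) = √2*√G (d(n, G) = √(2*G) = √2*√G)
o = 8 (o = 3 + 5 = 8)
c(r, b) = b*√10 (c(r, b) = 0*r + (√2*√(1 - 1*(-4)))*b = 0 + (√2*√(1 + 4))*b = 0 + (√2*√5)*b = 0 + √10*b = 0 + b*√10 = b*√10)
w(T) = 12*√10 (w(T) = (8 + 4)*√10 = 12*√10)
w(-6)*8 = (12*√10)*8 = 96*√10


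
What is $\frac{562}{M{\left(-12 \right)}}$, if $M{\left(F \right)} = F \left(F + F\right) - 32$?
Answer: $\frac{281}{128} \approx 2.1953$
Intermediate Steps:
$M{\left(F \right)} = -32 + 2 F^{2}$ ($M{\left(F \right)} = F 2 F - 32 = 2 F^{2} - 32 = -32 + 2 F^{2}$)
$\frac{562}{M{\left(-12 \right)}} = \frac{562}{-32 + 2 \left(-12\right)^{2}} = \frac{562}{-32 + 2 \cdot 144} = \frac{562}{-32 + 288} = \frac{562}{256} = 562 \cdot \frac{1}{256} = \frac{281}{128}$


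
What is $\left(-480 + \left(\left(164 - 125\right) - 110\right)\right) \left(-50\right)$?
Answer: $27550$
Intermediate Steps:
$\left(-480 + \left(\left(164 - 125\right) - 110\right)\right) \left(-50\right) = \left(-480 + \left(39 - 110\right)\right) \left(-50\right) = \left(-480 - 71\right) \left(-50\right) = \left(-551\right) \left(-50\right) = 27550$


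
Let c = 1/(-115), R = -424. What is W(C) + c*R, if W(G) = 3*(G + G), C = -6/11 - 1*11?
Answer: -82966/1265 ≈ -65.586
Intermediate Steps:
C = -127/11 (C = -6*1/11 - 11 = -6/11 - 11 = -127/11 ≈ -11.545)
c = -1/115 ≈ -0.0086956
W(G) = 6*G (W(G) = 3*(2*G) = 6*G)
W(C) + c*R = 6*(-127/11) - 1/115*(-424) = -762/11 + 424/115 = -82966/1265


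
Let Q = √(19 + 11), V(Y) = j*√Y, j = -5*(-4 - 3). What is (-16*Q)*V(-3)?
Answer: -1680*I*√10 ≈ -5312.6*I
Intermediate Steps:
j = 35 (j = -5*(-7) = 35)
V(Y) = 35*√Y
Q = √30 ≈ 5.4772
(-16*Q)*V(-3) = (-16*√30)*(35*√(-3)) = (-16*√30)*(35*(I*√3)) = (-16*√30)*(35*I*√3) = -1680*I*√10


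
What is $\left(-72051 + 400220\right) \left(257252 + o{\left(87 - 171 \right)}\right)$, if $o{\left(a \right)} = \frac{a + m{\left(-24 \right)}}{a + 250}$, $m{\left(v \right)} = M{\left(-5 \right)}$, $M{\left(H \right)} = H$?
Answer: $\frac{14014044636567}{166} \approx 8.4422 \cdot 10^{10}$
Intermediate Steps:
$m{\left(v \right)} = -5$
$o{\left(a \right)} = \frac{-5 + a}{250 + a}$ ($o{\left(a \right)} = \frac{a - 5}{a + 250} = \frac{-5 + a}{250 + a}$)
$\left(-72051 + 400220\right) \left(257252 + o{\left(87 - 171 \right)}\right) = \left(-72051 + 400220\right) \left(257252 + \frac{-5 + \left(87 - 171\right)}{250 + \left(87 - 171\right)}\right) = 328169 \left(257252 + \frac{-5 + \left(87 - 171\right)}{250 + \left(87 - 171\right)}\right) = 328169 \left(257252 + \frac{-5 - 84}{250 - 84}\right) = 328169 \left(257252 + \frac{1}{166} \left(-89\right)\right) = 328169 \left(257252 - \frac{89}{166}\right) = 328169 \cdot \frac{42703743}{166} = \frac{14014044636567}{166}$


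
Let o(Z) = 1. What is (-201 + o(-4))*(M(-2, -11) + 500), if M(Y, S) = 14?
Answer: -102800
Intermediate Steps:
(-201 + o(-4))*(M(-2, -11) + 500) = (-201 + 1)*(14 + 500) = -200*514 = -102800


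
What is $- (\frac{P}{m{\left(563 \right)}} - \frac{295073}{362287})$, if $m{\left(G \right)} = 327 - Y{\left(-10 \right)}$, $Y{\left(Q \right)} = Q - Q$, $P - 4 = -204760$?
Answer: $\frac{24758975281}{39489283} \approx 626.98$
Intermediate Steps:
$P = -204756$ ($P = 4 - 204760 = -204756$)
$Y{\left(Q \right)} = 0$
$m{\left(G \right)} = 327$ ($m{\left(G \right)} = 327 - 0 = 327 + 0 = 327$)
$- (\frac{P}{m{\left(563 \right)}} - \frac{295073}{362287}) = - (- \frac{204756}{327} - \frac{295073}{362287}) = - (\left(-204756\right) \frac{1}{327} - \frac{295073}{362287}) = - (- \frac{68252}{109} - \frac{295073}{362287}) = \left(-1\right) \left(- \frac{24758975281}{39489283}\right) = \frac{24758975281}{39489283}$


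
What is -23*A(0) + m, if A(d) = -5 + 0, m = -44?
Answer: 71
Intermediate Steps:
A(d) = -5
-23*A(0) + m = -23*(-5) - 44 = 115 - 44 = 71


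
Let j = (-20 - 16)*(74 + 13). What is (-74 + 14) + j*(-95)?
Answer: 297480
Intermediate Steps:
j = -3132 (j = -36*87 = -3132)
(-74 + 14) + j*(-95) = (-74 + 14) - 3132*(-95) = -60 + 297540 = 297480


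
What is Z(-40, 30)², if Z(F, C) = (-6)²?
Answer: 1296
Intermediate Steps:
Z(F, C) = 36
Z(-40, 30)² = 36² = 1296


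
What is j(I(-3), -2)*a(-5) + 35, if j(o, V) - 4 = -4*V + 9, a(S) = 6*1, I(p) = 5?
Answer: 161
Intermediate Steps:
a(S) = 6
j(o, V) = 13 - 4*V (j(o, V) = 4 + (-4*V + 9) = 4 + (9 - 4*V) = 13 - 4*V)
j(I(-3), -2)*a(-5) + 35 = (13 - 4*(-2))*6 + 35 = (13 + 8)*6 + 35 = 21*6 + 35 = 126 + 35 = 161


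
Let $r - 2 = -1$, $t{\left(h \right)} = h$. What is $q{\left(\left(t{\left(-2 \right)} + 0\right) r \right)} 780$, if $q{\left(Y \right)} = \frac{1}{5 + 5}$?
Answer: $78$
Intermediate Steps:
$r = 1$ ($r = 2 - 1 = 1$)
$q{\left(Y \right)} = \frac{1}{10}$
$q{\left(\left(t{\left(-2 \right)} + 0\right) r \right)} 780 = \frac{1}{10} \cdot 780 = 78$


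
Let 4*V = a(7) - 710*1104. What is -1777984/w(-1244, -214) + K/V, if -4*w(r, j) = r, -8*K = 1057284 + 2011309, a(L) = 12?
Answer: -2786312953081/487541016 ≈ -5715.0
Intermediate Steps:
K = -3068593/8 (K = -(1057284 + 2011309)/8 = -⅛*3068593 = -3068593/8 ≈ -3.8357e+5)
w(r, j) = -r/4
V = -195957 (V = (12 - 710*1104)/4 = (12 - 783840)/4 = (¼)*(-783828) = -195957)
-1777984/w(-1244, -214) + K/V = -1777984/((-¼*(-1244))) - 3068593/8/(-195957) = -1777984/311 - 3068593/8*(-1/195957) = -1777984*1/311 + 3068593/1567656 = -1777984/311 + 3068593/1567656 = -2786312953081/487541016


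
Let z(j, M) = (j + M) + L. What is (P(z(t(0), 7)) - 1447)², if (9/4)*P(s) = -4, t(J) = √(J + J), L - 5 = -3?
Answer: 170015521/81 ≈ 2.0990e+6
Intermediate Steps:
L = 2 (L = 5 - 3 = 2)
t(J) = √2*√J (t(J) = √(2*J) = √2*√J)
z(j, M) = 2 + M + j (z(j, M) = (j + M) + 2 = (M + j) + 2 = 2 + M + j)
P(s) = -16/9 (P(s) = (4/9)*(-4) = -16/9)
(P(z(t(0), 7)) - 1447)² = (-16/9 - 1447)² = (-13039/9)² = 170015521/81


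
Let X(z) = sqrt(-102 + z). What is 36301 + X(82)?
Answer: 36301 + 2*I*sqrt(5) ≈ 36301.0 + 4.4721*I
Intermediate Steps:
36301 + X(82) = 36301 + sqrt(-102 + 82) = 36301 + sqrt(-20) = 36301 + 2*I*sqrt(5)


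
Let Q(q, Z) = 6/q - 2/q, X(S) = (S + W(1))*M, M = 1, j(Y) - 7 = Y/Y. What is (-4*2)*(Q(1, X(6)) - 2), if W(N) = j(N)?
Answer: -16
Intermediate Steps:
j(Y) = 8 (j(Y) = 7 + Y/Y = 7 + 1 = 8)
W(N) = 8
X(S) = 8 + S (X(S) = (S + 8)*1 = (8 + S)*1 = 8 + S)
Q(q, Z) = 4/q
(-4*2)*(Q(1, X(6)) - 2) = (-4*2)*(4/1 - 2) = -8*(4*1 - 2) = -8*(4 - 2) = -8*2 = -16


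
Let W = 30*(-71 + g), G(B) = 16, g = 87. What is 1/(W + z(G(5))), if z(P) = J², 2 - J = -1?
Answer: 1/489 ≈ 0.0020450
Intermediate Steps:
J = 3 (J = 2 - 1*(-1) = 2 + 1 = 3)
z(P) = 9 (z(P) = 3² = 9)
W = 480 (W = 30*(-71 + 87) = 30*16 = 480)
1/(W + z(G(5))) = 1/(480 + 9) = 1/489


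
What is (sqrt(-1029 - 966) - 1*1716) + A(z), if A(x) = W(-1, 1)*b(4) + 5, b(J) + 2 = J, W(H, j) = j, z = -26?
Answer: -1709 + I*sqrt(1995) ≈ -1709.0 + 44.665*I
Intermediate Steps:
b(J) = -2 + J
A(x) = 7 (A(x) = 1*(-2 + 4) + 5 = 1*2 + 5 = 2 + 5 = 7)
(sqrt(-1029 - 966) - 1*1716) + A(z) = (sqrt(-1029 - 966) - 1*1716) + 7 = (sqrt(-1995) - 1716) + 7 = (I*sqrt(1995) - 1716) + 7 = (-1716 + I*sqrt(1995)) + 7 = -1709 + I*sqrt(1995)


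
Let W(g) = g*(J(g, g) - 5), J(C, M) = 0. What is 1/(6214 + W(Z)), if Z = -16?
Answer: 1/6294 ≈ 0.00015888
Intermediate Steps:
W(g) = -5*g (W(g) = g*(0 - 5) = g*(-5) = -5*g)
1/(6214 + W(Z)) = 1/(6214 - 5*(-16)) = 1/(6214 + 80) = 1/6294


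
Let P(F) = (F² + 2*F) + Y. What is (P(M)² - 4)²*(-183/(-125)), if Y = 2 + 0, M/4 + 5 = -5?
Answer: 39279702601728/5 ≈ 7.8559e+12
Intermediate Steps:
M = -40 (M = -20 + 4*(-5) = -20 - 20 = -40)
Y = 2
P(F) = 2 + F² + 2*F (P(F) = (F² + 2*F) + 2 = 2 + F² + 2*F)
(P(M)² - 4)²*(-183/(-125)) = ((2 + (-40)² + 2*(-40))² - 4)²*(-183/(-125)) = ((2 + 1600 - 80)² - 4)²*(-183*(-1/125)) = (1522² - 4)²*(183/125) = (2316484 - 4)²*(183/125) = 2316480²*(183/125) = 5366079590400*(183/125) = 39279702601728/5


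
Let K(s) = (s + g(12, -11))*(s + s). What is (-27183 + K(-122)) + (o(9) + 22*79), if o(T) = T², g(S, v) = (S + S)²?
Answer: -136140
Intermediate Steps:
g(S, v) = 4*S² (g(S, v) = (2*S)² = 4*S²)
K(s) = 2*s*(576 + s) (K(s) = (s + 4*12²)*(s + s) = (s + 4*144)*(2*s) = (s + 576)*(2*s) = (576 + s)*(2*s) = 2*s*(576 + s))
(-27183 + K(-122)) + (o(9) + 22*79) = (-27183 + 2*(-122)*(576 - 122)) + (9² + 22*79) = (-27183 + 2*(-122)*454) + (81 + 1738) = (-27183 - 110776) + 1819 = -137959 + 1819 = -136140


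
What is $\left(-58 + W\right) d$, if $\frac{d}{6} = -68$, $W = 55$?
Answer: $1224$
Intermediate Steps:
$d = -408$ ($d = 6 \left(-68\right) = -408$)
$\left(-58 + W\right) d = \left(-58 + 55\right) \left(-408\right) = \left(-3\right) \left(-408\right) = 1224$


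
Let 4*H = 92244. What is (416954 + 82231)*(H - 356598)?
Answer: -166496667345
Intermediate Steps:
H = 23061 (H = (¼)*92244 = 23061)
(416954 + 82231)*(H - 356598) = (416954 + 82231)*(23061 - 356598) = 499185*(-333537) = -166496667345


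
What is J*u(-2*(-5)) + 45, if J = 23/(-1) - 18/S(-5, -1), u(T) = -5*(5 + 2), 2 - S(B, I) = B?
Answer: 940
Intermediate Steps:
S(B, I) = 2 - B
u(T) = -35 (u(T) = -5*7 = -35)
J = -179/7 (J = 23/(-1) - 18/(2 - 1*(-5)) = 23*(-1) - 18/(2 + 5) = -23 - 18/7 = -179/7 ≈ -25.571)
J*u(-2*(-5)) + 45 = -179/7*(-35) + 45 = 895 + 45 = 940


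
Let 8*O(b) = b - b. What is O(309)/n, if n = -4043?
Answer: 0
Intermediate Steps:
O(b) = 0 (O(b) = (b - b)/8 = (⅛)*0 = 0)
O(309)/n = 0/(-4043) = 0*(-1/4043) = 0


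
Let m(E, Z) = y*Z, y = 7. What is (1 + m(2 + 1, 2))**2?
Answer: 225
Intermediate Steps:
m(E, Z) = 7*Z
(1 + m(2 + 1, 2))**2 = (1 + 7*2)**2 = (1 + 14)**2 = 15**2 = 225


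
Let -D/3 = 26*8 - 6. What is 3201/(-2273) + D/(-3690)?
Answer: -1739042/1397895 ≈ -1.2440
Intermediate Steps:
D = -606 (D = -3*(26*8 - 6) = -3*(208 - 6) = -3*202 = -606)
3201/(-2273) + D/(-3690) = 3201/(-2273) - 606/(-3690) = 3201*(-1/2273) - 606*(-1/3690) = -3201/2273 + 101/615 = -1739042/1397895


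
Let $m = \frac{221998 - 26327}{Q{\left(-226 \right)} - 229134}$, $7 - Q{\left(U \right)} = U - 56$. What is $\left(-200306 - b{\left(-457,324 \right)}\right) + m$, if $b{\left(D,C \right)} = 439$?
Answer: $- \frac{45939685196}{228845} \approx -2.0075 \cdot 10^{5}$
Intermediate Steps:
$Q{\left(U \right)} = 63 - U$ ($Q{\left(U \right)} = 7 - \left(U - 56\right) = 7 - \left(-56 + U\right) = 63 - U$)
$m = - \frac{195671}{228845}$ ($m = \frac{221998 - 26327}{\left(63 - -226\right) - 229134} = \frac{195671}{\left(63 + 226\right) - 229134} = \frac{195671}{289 - 229134} = \frac{195671}{-228845} = 195671 \left(- \frac{1}{228845}\right) = - \frac{195671}{228845} \approx -0.85504$)
$\left(-200306 - b{\left(-457,324 \right)}\right) + m = \left(-200306 - 439\right) - \frac{195671}{228845} = -200745 - \frac{195671}{228845} = - \frac{45939685196}{228845}$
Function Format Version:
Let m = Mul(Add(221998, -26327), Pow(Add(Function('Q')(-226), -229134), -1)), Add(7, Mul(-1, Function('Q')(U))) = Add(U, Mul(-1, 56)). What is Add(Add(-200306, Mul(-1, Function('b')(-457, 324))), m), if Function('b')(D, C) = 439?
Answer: Rational(-45939685196, 228845) ≈ -2.0075e+5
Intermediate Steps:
Function('Q')(U) = Add(63, Mul(-1, U)) (Function('Q')(U) = Add(7, Mul(-1, Add(U, Mul(-1, 56)))) = Add(7, Mul(-1, Add(U, -56))) = Add(7, Mul(-1, Add(-56, U))) = Add(7, Add(56, Mul(-1, U))) = Add(63, Mul(-1, U)))
m = Rational(-195671, 228845) (m = Mul(Add(221998, -26327), Pow(Add(Add(63, Mul(-1, -226)), -229134), -1)) = Mul(195671, Pow(Add(Add(63, 226), -229134), -1)) = Mul(195671, Pow(Add(289, -229134), -1)) = Mul(195671, Pow(-228845, -1)) = Mul(195671, Rational(-1, 228845)) = Rational(-195671, 228845) ≈ -0.85504)
Add(Add(-200306, Mul(-1, Function('b')(-457, 324))), m) = Add(Add(-200306, Mul(-1, 439)), Rational(-195671, 228845)) = Add(Add(-200306, -439), Rational(-195671, 228845)) = Add(-200745, Rational(-195671, 228845)) = Rational(-45939685196, 228845)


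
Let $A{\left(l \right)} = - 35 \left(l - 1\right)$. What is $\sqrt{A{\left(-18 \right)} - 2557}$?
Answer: $2 i \sqrt{473} \approx 43.497 i$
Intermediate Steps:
$A{\left(l \right)} = 35 - 35 l$ ($A{\left(l \right)} = - 35 \left(-1 + l\right) = 35 - 35 l$)
$\sqrt{A{\left(-18 \right)} - 2557} = \sqrt{\left(35 - -630\right) - 2557} = \sqrt{\left(35 + 630\right) - 2557} = \sqrt{665 - 2557} = \sqrt{-1892} = 2 i \sqrt{473}$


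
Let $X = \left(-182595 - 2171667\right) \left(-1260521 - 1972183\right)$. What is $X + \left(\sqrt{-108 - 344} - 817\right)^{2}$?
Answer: $7610632851485 - 3268 i \sqrt{113} \approx 7.6106 \cdot 10^{12} - 34739.0 i$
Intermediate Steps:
$X = 7610632184448$ ($X = \left(-2354262\right) \left(-3232704\right) = 7610632184448$)
$X + \left(\sqrt{-108 - 344} - 817\right)^{2} = 7610632184448 + \left(\sqrt{-108 - 344} - 817\right)^{2} = 7610632184448 + \left(\sqrt{-452} - 817\right)^{2} = 7610632184448 + \left(2 i \sqrt{113} - 817\right)^{2} = 7610632184448 + \left(-817 + 2 i \sqrt{113}\right)^{2}$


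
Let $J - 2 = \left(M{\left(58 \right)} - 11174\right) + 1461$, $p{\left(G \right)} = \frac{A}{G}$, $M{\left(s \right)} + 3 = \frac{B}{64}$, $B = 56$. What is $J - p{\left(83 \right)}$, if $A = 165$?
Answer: $- \frac{6450835}{664} \approx -9715.1$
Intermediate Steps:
$M{\left(s \right)} = - \frac{17}{8}$ ($M{\left(s \right)} = -3 + \frac{56}{64} = -3 + 56 \cdot \frac{1}{64} = -3 + \frac{7}{8} = - \frac{17}{8}$)
$p{\left(G \right)} = \frac{165}{G}$
$J = - \frac{77705}{8}$ ($J = 2 + \left(\left(- \frac{17}{8} - 11174\right) + 1461\right) = 2 + \left(- \frac{89409}{8} + 1461\right) = 2 - \frac{77721}{8} = - \frac{77705}{8} \approx -9713.1$)
$J - p{\left(83 \right)} = - \frac{77705}{8} - \frac{165}{83} = - \frac{6450835}{664}$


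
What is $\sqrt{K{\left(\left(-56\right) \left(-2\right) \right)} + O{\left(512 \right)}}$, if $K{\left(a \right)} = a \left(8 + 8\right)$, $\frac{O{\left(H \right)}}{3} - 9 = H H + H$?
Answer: $\sqrt{789787} \approx 888.7$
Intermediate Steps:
$O{\left(H \right)} = 27 + 3 H + 3 H^{2}$ ($O{\left(H \right)} = 27 + 3 \left(H H + H\right) = 27 + 3 \left(H^{2} + H\right) = 27 + 3 \left(H + H^{2}\right) = 27 + \left(3 H + 3 H^{2}\right) = 27 + 3 H + 3 H^{2}$)
$K{\left(a \right)} = 16 a$ ($K{\left(a \right)} = a 16 = 16 a$)
$\sqrt{K{\left(\left(-56\right) \left(-2\right) \right)} + O{\left(512 \right)}} = \sqrt{16 \left(\left(-56\right) \left(-2\right)\right) + \left(27 + 3 \cdot 512 + 3 \cdot 512^{2}\right)} = \sqrt{16 \cdot 112 + \left(27 + 1536 + 3 \cdot 262144\right)} = \sqrt{1792 + \left(27 + 1536 + 786432\right)} = \sqrt{1792 + 787995} = \sqrt{789787}$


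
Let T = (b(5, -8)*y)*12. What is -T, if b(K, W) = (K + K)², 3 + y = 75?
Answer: -86400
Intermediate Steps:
y = 72 (y = -3 + 75 = 72)
b(K, W) = 4*K² (b(K, W) = (2*K)² = 4*K²)
T = 86400 (T = ((4*5²)*72)*12 = ((4*25)*72)*12 = (100*72)*12 = 7200*12 = 86400)
-T = -1*86400 = -86400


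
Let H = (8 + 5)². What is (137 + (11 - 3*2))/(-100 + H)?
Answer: 142/69 ≈ 2.0580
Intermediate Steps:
H = 169 (H = 13² = 169)
(137 + (11 - 3*2))/(-100 + H) = (137 + (11 - 3*2))/(-100 + 169) = (137 + (11 - 6))/69 = (137 + 5)*(1/69) = 142*(1/69) = 142/69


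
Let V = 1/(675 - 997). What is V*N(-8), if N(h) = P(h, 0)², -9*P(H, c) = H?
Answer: -32/13041 ≈ -0.0024538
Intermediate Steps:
P(H, c) = -H/9
N(h) = h²/81 (N(h) = (-h/9)² = h²/81)
V = -1/322 (V = 1/(-322) = -1/322 ≈ -0.0031056)
V*N(-8) = -(-8)²/26082 = -64/26082 = -1/322*64/81 = -32/13041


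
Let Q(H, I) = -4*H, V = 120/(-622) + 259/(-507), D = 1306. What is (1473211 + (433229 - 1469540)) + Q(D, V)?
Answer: 431676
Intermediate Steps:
V = -110969/157677 (V = 120*(-1/622) + 259*(-1/507) = -60/311 - 259/507 = -110969/157677 ≈ -0.70377)
(1473211 + (433229 - 1469540)) + Q(D, V) = (1473211 + (433229 - 1469540)) - 4*1306 = (1473211 - 1036311) - 5224 = 436900 - 5224 = 431676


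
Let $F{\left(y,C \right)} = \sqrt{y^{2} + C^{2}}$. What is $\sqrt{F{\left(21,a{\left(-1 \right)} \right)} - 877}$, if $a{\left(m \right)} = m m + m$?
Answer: $2 i \sqrt{214} \approx 29.257 i$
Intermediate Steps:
$a{\left(m \right)} = m + m^{2}$ ($a{\left(m \right)} = m^{2} + m = m + m^{2}$)
$F{\left(y,C \right)} = \sqrt{C^{2} + y^{2}}$
$\sqrt{F{\left(21,a{\left(-1 \right)} \right)} - 877} = \sqrt{\sqrt{\left(- (1 - 1)\right)^{2} + 21^{2}} - 877} = \sqrt{\sqrt{\left(\left(-1\right) 0\right)^{2} + 441} - 877} = \sqrt{\sqrt{0^{2} + 441} - 877} = \sqrt{\sqrt{0 + 441} - 877} = \sqrt{\sqrt{441} - 877} = \sqrt{21 - 877} = \sqrt{-856} = 2 i \sqrt{214}$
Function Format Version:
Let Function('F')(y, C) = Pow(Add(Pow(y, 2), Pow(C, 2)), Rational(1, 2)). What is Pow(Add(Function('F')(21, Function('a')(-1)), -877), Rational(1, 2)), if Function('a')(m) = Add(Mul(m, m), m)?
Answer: Mul(2, I, Pow(214, Rational(1, 2))) ≈ Mul(29.257, I)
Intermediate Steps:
Function('a')(m) = Add(m, Pow(m, 2)) (Function('a')(m) = Add(Pow(m, 2), m) = Add(m, Pow(m, 2)))
Function('F')(y, C) = Pow(Add(Pow(C, 2), Pow(y, 2)), Rational(1, 2))
Pow(Add(Function('F')(21, Function('a')(-1)), -877), Rational(1, 2)) = Pow(Add(Pow(Add(Pow(Mul(-1, Add(1, -1)), 2), Pow(21, 2)), Rational(1, 2)), -877), Rational(1, 2)) = Pow(Add(Pow(Add(Pow(Mul(-1, 0), 2), 441), Rational(1, 2)), -877), Rational(1, 2)) = Pow(Add(Pow(Add(Pow(0, 2), 441), Rational(1, 2)), -877), Rational(1, 2)) = Pow(Add(Pow(Add(0, 441), Rational(1, 2)), -877), Rational(1, 2)) = Pow(Add(Pow(441, Rational(1, 2)), -877), Rational(1, 2)) = Pow(Add(21, -877), Rational(1, 2)) = Pow(-856, Rational(1, 2)) = Mul(2, I, Pow(214, Rational(1, 2)))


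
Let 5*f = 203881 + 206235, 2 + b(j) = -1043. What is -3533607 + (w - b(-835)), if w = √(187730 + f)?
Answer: -3532562 + √6743830/5 ≈ -3.5320e+6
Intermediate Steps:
b(j) = -1045 (b(j) = -2 - 1043 = -1045)
f = 410116/5 (f = (203881 + 206235)/5 = (⅕)*410116 = 410116/5 ≈ 82023.)
w = √6743830/5 (w = √(187730 + 410116/5) = √(1348766/5) = √6743830/5 ≈ 519.38)
-3533607 + (w - b(-835)) = -3533607 + (√6743830/5 - 1*(-1045)) = -3533607 + (√6743830/5 + 1045) = -3533607 + (1045 + √6743830/5) = -3532562 + √6743830/5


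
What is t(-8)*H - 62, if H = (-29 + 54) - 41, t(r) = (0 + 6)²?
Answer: -638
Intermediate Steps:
t(r) = 36 (t(r) = 6² = 36)
H = -16 (H = 25 - 41 = -16)
t(-8)*H - 62 = 36*(-16) - 62 = -576 - 62 = -638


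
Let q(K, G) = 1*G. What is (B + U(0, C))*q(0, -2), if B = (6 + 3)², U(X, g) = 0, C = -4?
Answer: -162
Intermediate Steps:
q(K, G) = G
B = 81 (B = 9² = 81)
(B + U(0, C))*q(0, -2) = (81 + 0)*(-2) = 81*(-2) = -162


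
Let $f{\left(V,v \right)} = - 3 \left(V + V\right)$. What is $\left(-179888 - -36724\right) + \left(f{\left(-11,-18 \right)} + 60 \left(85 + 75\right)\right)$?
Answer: $-133498$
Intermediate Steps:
$f{\left(V,v \right)} = - 6 V$ ($f{\left(V,v \right)} = - 3 \cdot 2 V = - 6 V$)
$\left(-179888 - -36724\right) + \left(f{\left(-11,-18 \right)} + 60 \left(85 + 75\right)\right) = \left(-179888 - -36724\right) - \left(-66 - 60 \left(85 + 75\right)\right) = \left(-179888 + 36724\right) + \left(66 + 60 \cdot 160\right) = -143164 + \left(66 + 9600\right) = -143164 + 9666 = -133498$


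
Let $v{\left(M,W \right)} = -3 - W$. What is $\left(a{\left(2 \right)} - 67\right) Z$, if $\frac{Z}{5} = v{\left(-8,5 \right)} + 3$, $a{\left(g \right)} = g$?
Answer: $1625$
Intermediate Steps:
$Z = -25$ ($Z = 5 \left(\left(-3 - 5\right) + 3\right) = 5 \left(-8 + 3\right) = 5 \left(-5\right) = -25$)
$\left(a{\left(2 \right)} - 67\right) Z = \left(2 - 67\right) \left(-25\right) = \left(-65\right) \left(-25\right) = 1625$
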